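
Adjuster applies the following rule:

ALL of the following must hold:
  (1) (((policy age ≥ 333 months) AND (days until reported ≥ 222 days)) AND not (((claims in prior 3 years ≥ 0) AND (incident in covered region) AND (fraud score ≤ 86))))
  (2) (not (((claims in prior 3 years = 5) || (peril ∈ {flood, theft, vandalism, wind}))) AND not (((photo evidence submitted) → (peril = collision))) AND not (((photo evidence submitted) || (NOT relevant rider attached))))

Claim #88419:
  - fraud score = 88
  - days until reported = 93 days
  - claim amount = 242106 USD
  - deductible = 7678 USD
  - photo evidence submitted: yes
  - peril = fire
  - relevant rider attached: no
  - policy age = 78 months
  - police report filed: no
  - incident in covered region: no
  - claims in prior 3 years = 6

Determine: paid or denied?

Denied

Atomic conditions:
  policy age ≥ 333 months: 78 ≥ 333 is false
  days until reported ≥ 222 days: 93 ≥ 222 is false
  claims in prior 3 years ≥ 0: 6 ≥ 0 is true
  incident in covered region: no → false
  fraud score ≤ 86: 88 ≤ 86 is false
  claims in prior 3 years = 5: 6 == 5 is false
  peril ∈ {flood, theft, vandalism, wind}: fire is not in the set → false
  photo evidence submitted: yes → true
  peril = collision: fire == collision is false
  NOT relevant rider attached: no → true
Combine:
[1.1] false AND false = false
[1.2.1] true AND false AND false = false
[1.2] NOT false = true
[1] false AND true = false
[2.1.1] false OR false = false
[2.1] NOT false = true
[2.2.1] true → false = false
[2.2] NOT false = true
[2.3.1] true OR true = true
[2.3] NOT true = false
[2] true AND true AND false = false
[root] false AND false = false
Overall: false → denied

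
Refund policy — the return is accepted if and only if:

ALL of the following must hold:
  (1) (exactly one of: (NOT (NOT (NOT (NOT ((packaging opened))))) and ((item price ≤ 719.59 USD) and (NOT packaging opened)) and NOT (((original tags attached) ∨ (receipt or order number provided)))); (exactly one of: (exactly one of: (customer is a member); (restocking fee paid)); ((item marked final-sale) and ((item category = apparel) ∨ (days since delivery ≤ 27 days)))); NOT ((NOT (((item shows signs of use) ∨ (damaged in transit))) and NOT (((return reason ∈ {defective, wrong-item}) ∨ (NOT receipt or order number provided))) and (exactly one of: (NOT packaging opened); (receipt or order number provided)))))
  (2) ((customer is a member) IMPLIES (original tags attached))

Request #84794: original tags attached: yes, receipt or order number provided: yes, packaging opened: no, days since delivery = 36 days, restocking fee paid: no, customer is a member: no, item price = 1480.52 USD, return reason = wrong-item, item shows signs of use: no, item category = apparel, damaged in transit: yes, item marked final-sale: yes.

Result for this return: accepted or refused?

Atomic conditions:
  packaging opened: no → false
  item price ≤ 719.59 USD: 1480.52 ≤ 719.59 is false
  NOT packaging opened: no → true
  original tags attached: yes → true
  receipt or order number provided: yes → true
  customer is a member: no → false
  restocking fee paid: no → false
  item marked final-sale: yes → true
  item category = apparel: apparel == apparel is true
  days since delivery ≤ 27 days: 36 ≤ 27 is false
  item shows signs of use: no → false
  damaged in transit: yes → true
  return reason ∈ {defective, wrong-item}: wrong-item is in the set → true
  NOT receipt or order number provided: yes → false
Combine:
[1.1.1.1.1.1] NOT false = true
[1.1.1.1.1] NOT true = false
[1.1.1.1] NOT false = true
[1.1.1] NOT true = false
[1.1.2] false AND true = false
[1.1.3.1] true OR true = true
[1.1.3] NOT true = false
[1.1] false AND false AND false = false
[1.2.1] exactly-one(false, false) = false
[1.2.2.2] true OR false = true
[1.2.2] true AND true = true
[1.2] exactly-one(false, true) = true
[1.3.1.1.1] false OR true = true
[1.3.1.1] NOT true = false
[1.3.1.2.1] true OR false = true
[1.3.1.2] NOT true = false
[1.3.1.3] exactly-one(true, true) = false
[1.3.1] false AND false AND false = false
[1.3] NOT false = true
[1] exactly-one(false, true, true) = false
[2] false → true (antecedent false ⇒ implication holds) = true
[root] false AND true = false
Overall: false → refused

Refused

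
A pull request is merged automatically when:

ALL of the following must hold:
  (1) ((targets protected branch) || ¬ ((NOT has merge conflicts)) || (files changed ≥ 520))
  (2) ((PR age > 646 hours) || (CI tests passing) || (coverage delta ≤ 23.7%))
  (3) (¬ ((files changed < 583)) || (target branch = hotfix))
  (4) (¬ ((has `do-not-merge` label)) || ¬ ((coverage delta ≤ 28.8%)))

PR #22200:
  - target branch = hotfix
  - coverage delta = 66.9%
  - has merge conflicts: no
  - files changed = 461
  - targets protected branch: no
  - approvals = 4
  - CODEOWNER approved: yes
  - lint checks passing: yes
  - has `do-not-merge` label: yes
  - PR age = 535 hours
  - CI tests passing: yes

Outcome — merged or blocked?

Blocked

Atomic conditions:
  targets protected branch: no → false
  NOT has merge conflicts: no → true
  files changed ≥ 520: 461 ≥ 520 is false
  PR age > 646 hours: 535 > 646 is false
  CI tests passing: yes → true
  coverage delta ≤ 23.7%: 66.9 ≤ 23.7 is false
  files changed < 583: 461 < 583 is true
  target branch = hotfix: hotfix == hotfix is true
  has `do-not-merge` label: yes → true
  coverage delta ≤ 28.8%: 66.9 ≤ 28.8 is false
Combine:
[1.2] NOT true = false
[1] false OR false OR false = false
[2] false OR true OR false = true
[3.1] NOT true = false
[3] false OR true = true
[4.1] NOT true = false
[4.2] NOT false = true
[4] false OR true = true
[root] false AND true AND true AND true = false
Overall: false → blocked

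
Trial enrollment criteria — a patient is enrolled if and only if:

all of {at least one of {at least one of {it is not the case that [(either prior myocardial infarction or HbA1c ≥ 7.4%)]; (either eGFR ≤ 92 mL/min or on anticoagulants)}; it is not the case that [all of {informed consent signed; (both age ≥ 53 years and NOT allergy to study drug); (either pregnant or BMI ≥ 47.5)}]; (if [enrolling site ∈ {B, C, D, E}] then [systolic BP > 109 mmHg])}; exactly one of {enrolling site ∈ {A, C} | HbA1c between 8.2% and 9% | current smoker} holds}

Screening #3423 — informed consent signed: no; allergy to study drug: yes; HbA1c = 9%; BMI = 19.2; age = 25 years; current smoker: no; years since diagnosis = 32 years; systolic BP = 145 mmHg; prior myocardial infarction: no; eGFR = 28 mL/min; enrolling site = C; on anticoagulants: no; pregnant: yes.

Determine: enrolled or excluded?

Atomic conditions:
  prior myocardial infarction: no → false
  HbA1c ≥ 7.4%: 9 ≥ 7.4 is true
  eGFR ≤ 92 mL/min: 28 ≤ 92 is true
  on anticoagulants: no → false
  informed consent signed: no → false
  age ≥ 53 years: 25 ≥ 53 is false
  NOT allergy to study drug: yes → false
  pregnant: yes → true
  BMI ≥ 47.5: 19.2 ≥ 47.5 is false
  enrolling site ∈ {B, C, D, E}: C is in the set → true
  systolic BP > 109 mmHg: 145 > 109 is true
  enrolling site ∈ {A, C}: C is in the set → true
  HbA1c between 8.2% and 9%: 9 in [8.2, 9] is true
  current smoker: no → false
Combine:
[1.1.1.1] false OR true = true
[1.1.1] NOT true = false
[1.1.2] true OR false = true
[1.1] false OR true = true
[1.2.1.2] false AND false = false
[1.2.1.3] true OR false = true
[1.2.1] false AND false AND true = false
[1.2] NOT false = true
[1.3] true → true = true
[1] true OR true OR true = true
[2] exactly-one(true, true, false) = false
[root] true AND false = false
Overall: false → excluded

Excluded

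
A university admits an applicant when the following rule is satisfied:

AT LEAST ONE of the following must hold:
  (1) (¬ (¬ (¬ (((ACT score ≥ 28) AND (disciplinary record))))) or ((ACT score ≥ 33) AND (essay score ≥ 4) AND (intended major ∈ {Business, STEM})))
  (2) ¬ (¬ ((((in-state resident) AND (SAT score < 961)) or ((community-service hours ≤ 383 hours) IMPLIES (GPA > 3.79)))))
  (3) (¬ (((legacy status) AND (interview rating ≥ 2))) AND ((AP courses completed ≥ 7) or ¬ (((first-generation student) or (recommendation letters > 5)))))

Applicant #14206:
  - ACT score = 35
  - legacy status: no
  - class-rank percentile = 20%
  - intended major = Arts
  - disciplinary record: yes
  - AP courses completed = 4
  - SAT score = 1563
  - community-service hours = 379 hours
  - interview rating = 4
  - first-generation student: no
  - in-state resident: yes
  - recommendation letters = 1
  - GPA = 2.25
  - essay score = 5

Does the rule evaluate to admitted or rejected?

Admitted

Atomic conditions:
  ACT score ≥ 28: 35 ≥ 28 is true
  disciplinary record: yes → true
  ACT score ≥ 33: 35 ≥ 33 is true
  essay score ≥ 4: 5 ≥ 4 is true
  intended major ∈ {Business, STEM}: Arts is not in the set → false
  in-state resident: yes → true
  SAT score < 961: 1563 < 961 is false
  community-service hours ≤ 383 hours: 379 ≤ 383 is true
  GPA > 3.79: 2.25 > 3.79 is false
  legacy status: no → false
  interview rating ≥ 2: 4 ≥ 2 is true
  AP courses completed ≥ 7: 4 ≥ 7 is false
  first-generation student: no → false
  recommendation letters > 5: 1 > 5 is false
Combine:
[1.1.1.1.1] true AND true = true
[1.1.1.1] NOT true = false
[1.1.1] NOT false = true
[1.1] NOT true = false
[1.2] true AND true AND false = false
[1] false OR false = false
[2.1.1.1] true AND false = false
[2.1.1.2] true → false = false
[2.1.1] false OR false = false
[2.1] NOT false = true
[2] NOT true = false
[3.1.1] false AND true = false
[3.1] NOT false = true
[3.2.2.1] false OR false = false
[3.2.2] NOT false = true
[3.2] false OR true = true
[3] true AND true = true
[root] false OR false OR true = true
Overall: true → admitted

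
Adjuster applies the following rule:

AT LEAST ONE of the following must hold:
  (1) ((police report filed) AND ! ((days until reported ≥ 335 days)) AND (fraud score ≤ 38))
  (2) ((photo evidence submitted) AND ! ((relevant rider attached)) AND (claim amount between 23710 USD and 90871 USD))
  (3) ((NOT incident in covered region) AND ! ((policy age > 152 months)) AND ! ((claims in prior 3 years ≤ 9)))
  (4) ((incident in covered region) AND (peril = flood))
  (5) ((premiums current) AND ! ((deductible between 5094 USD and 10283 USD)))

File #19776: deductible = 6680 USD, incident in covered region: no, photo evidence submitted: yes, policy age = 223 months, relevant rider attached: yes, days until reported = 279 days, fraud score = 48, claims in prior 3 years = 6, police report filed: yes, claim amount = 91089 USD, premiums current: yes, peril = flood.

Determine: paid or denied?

Atomic conditions:
  police report filed: yes → true
  days until reported ≥ 335 days: 279 ≥ 335 is false
  fraud score ≤ 38: 48 ≤ 38 is false
  photo evidence submitted: yes → true
  relevant rider attached: yes → true
  claim amount between 23710 USD and 90871 USD: 91089 in [23710, 90871] is false
  NOT incident in covered region: no → true
  policy age > 152 months: 223 > 152 is true
  claims in prior 3 years ≤ 9: 6 ≤ 9 is true
  incident in covered region: no → false
  peril = flood: flood == flood is true
  premiums current: yes → true
  deductible between 5094 USD and 10283 USD: 6680 in [5094, 10283] is true
Combine:
[1.2] NOT false = true
[1] true AND true AND false = false
[2.2] NOT true = false
[2] true AND false AND false = false
[3.2] NOT true = false
[3.3] NOT true = false
[3] true AND false AND false = false
[4] false AND true = false
[5.2] NOT true = false
[5] true AND false = false
[root] false OR false OR false OR false OR false = false
Overall: false → denied

Denied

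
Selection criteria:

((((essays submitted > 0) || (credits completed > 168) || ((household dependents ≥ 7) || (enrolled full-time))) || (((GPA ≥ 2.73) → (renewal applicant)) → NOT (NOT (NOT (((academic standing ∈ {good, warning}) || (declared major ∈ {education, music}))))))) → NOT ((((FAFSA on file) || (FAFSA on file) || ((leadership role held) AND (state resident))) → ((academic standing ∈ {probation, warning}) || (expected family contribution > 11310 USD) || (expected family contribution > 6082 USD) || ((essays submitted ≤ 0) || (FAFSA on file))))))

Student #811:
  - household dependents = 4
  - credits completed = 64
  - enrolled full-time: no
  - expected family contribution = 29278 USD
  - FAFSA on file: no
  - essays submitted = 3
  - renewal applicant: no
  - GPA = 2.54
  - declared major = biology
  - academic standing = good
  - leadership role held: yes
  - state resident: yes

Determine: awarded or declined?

Atomic conditions:
  essays submitted > 0: 3 > 0 is true
  credits completed > 168: 64 > 168 is false
  household dependents ≥ 7: 4 ≥ 7 is false
  enrolled full-time: no → false
  GPA ≥ 2.73: 2.54 ≥ 2.73 is false
  renewal applicant: no → false
  academic standing ∈ {good, warning}: good is in the set → true
  declared major ∈ {education, music}: biology is not in the set → false
  FAFSA on file: no → false
  leadership role held: yes → true
  state resident: yes → true
  academic standing ∈ {probation, warning}: good is not in the set → false
  expected family contribution > 11310 USD: 29278 > 11310 is true
  expected family contribution > 6082 USD: 29278 > 6082 is true
  essays submitted ≤ 0: 3 ≤ 0 is false
Combine:
[1.1.3] false OR false = false
[1.1] true OR false OR false = true
[1.2.1] false → false (antecedent false ⇒ implication holds) = true
[1.2.2.1.1.1] true OR false = true
[1.2.2.1.1] NOT true = false
[1.2.2.1] NOT false = true
[1.2.2] NOT true = false
[1.2] true → false = false
[1] true OR false = true
[2.1.1.3] true AND true = true
[2.1.1] false OR false OR true = true
[2.1.2.4] false OR false = false
[2.1.2] false OR true OR true OR false = true
[2.1] true → true = true
[2] NOT true = false
[root] true → false = false
Overall: false → declined

Declined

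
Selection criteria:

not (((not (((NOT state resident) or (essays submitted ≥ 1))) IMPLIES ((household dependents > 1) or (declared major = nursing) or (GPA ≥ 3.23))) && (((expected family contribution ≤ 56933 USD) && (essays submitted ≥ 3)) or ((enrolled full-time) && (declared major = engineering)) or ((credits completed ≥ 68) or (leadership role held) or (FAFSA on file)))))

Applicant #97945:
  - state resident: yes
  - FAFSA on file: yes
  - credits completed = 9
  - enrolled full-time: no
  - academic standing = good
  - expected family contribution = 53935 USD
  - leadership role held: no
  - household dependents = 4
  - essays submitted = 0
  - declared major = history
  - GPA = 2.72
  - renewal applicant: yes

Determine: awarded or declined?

Atomic conditions:
  NOT state resident: yes → false
  essays submitted ≥ 1: 0 ≥ 1 is false
  household dependents > 1: 4 > 1 is true
  declared major = nursing: history == nursing is false
  GPA ≥ 3.23: 2.72 ≥ 3.23 is false
  expected family contribution ≤ 56933 USD: 53935 ≤ 56933 is true
  essays submitted ≥ 3: 0 ≥ 3 is false
  enrolled full-time: no → false
  declared major = engineering: history == engineering is false
  credits completed ≥ 68: 9 ≥ 68 is false
  leadership role held: no → false
  FAFSA on file: yes → true
Combine:
[1.1.1.1] false OR false = false
[1.1.1] NOT false = true
[1.1.2] true OR false OR false = true
[1.1] true → true = true
[1.2.1] true AND false = false
[1.2.2] false AND false = false
[1.2.3] false OR false OR true = true
[1.2] false OR false OR true = true
[1] true AND true = true
[root] NOT true = false
Overall: false → declined

Declined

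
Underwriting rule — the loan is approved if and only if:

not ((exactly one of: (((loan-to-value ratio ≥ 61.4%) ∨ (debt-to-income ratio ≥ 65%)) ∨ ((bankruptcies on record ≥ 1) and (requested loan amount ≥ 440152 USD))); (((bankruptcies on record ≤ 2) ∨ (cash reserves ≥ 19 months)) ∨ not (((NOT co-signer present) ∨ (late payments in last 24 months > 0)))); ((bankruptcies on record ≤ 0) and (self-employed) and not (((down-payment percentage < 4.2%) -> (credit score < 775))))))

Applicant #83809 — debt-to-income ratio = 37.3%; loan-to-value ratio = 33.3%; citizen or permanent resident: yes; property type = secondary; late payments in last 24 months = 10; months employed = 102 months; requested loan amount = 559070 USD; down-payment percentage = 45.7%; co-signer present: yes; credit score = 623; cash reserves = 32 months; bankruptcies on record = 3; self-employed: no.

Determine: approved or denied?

Atomic conditions:
  loan-to-value ratio ≥ 61.4%: 33.3 ≥ 61.4 is false
  debt-to-income ratio ≥ 65%: 37.3 ≥ 65 is false
  bankruptcies on record ≥ 1: 3 ≥ 1 is true
  requested loan amount ≥ 440152 USD: 559070 ≥ 440152 is true
  bankruptcies on record ≤ 2: 3 ≤ 2 is false
  cash reserves ≥ 19 months: 32 ≥ 19 is true
  NOT co-signer present: yes → false
  late payments in last 24 months > 0: 10 > 0 is true
  bankruptcies on record ≤ 0: 3 ≤ 0 is false
  self-employed: no → false
  down-payment percentage < 4.2%: 45.7 < 4.2 is false
  credit score < 775: 623 < 775 is true
Combine:
[1.1.1] false OR false = false
[1.1.2] true AND true = true
[1.1] false OR true = true
[1.2.1] false OR true = true
[1.2.2.1] false OR true = true
[1.2.2] NOT true = false
[1.2] true OR false = true
[1.3.3.1] false → true (antecedent false ⇒ implication holds) = true
[1.3.3] NOT true = false
[1.3] false AND false AND false = false
[1] exactly-one(true, true, false) = false
[root] NOT false = true
Overall: true → approved

Approved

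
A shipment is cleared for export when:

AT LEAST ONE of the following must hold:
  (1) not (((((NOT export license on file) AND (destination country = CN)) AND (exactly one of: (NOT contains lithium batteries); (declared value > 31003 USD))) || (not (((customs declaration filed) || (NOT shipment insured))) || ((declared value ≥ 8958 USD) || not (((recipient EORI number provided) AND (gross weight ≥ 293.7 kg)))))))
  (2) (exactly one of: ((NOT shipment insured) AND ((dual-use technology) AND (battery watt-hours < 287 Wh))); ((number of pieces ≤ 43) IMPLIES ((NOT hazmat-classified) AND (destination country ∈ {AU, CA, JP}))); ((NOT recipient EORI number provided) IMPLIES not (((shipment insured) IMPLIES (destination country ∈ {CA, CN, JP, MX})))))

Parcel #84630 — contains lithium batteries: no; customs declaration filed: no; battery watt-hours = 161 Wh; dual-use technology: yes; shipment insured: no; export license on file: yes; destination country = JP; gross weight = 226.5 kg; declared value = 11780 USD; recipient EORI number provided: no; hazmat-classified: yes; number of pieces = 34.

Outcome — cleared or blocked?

Atomic conditions:
  NOT export license on file: yes → false
  destination country = CN: JP == CN is false
  NOT contains lithium batteries: no → true
  declared value > 31003 USD: 11780 > 31003 is false
  customs declaration filed: no → false
  NOT shipment insured: no → true
  declared value ≥ 8958 USD: 11780 ≥ 8958 is true
  recipient EORI number provided: no → false
  gross weight ≥ 293.7 kg: 226.5 ≥ 293.7 is false
  dual-use technology: yes → true
  battery watt-hours < 287 Wh: 161 < 287 is true
  number of pieces ≤ 43: 34 ≤ 43 is true
  NOT hazmat-classified: yes → false
  destination country ∈ {AU, CA, JP}: JP is in the set → true
  NOT recipient EORI number provided: no → true
  shipment insured: no → false
  destination country ∈ {CA, CN, JP, MX}: JP is in the set → true
Combine:
[1.1.1.1] false AND false = false
[1.1.1.2] exactly-one(true, false) = true
[1.1.1] false AND true = false
[1.1.2.1.1] false OR true = true
[1.1.2.1] NOT true = false
[1.1.2.2.2.1] false AND false = false
[1.1.2.2.2] NOT false = true
[1.1.2.2] true OR true = true
[1.1.2] false OR true = true
[1.1] false OR true = true
[1] NOT true = false
[2.1.2] true AND true = true
[2.1] true AND true = true
[2.2.2] false AND true = false
[2.2] true → false = false
[2.3.2.1] false → true (antecedent false ⇒ implication holds) = true
[2.3.2] NOT true = false
[2.3] true → false = false
[2] exactly-one(true, false, false) = true
[root] false OR true = true
Overall: true → cleared

Cleared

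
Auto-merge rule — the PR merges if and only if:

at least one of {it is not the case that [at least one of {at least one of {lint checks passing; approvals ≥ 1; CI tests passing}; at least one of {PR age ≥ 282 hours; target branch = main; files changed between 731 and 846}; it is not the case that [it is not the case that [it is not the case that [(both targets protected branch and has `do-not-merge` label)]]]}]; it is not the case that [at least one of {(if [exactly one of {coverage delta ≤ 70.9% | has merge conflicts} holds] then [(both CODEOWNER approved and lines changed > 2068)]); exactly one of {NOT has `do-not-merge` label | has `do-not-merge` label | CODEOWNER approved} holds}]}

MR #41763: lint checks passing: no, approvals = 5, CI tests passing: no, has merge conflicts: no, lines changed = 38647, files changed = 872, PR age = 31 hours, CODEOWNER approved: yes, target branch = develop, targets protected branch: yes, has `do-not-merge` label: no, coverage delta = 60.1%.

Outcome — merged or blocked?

Atomic conditions:
  lint checks passing: no → false
  approvals ≥ 1: 5 ≥ 1 is true
  CI tests passing: no → false
  PR age ≥ 282 hours: 31 ≥ 282 is false
  target branch = main: develop == main is false
  files changed between 731 and 846: 872 in [731, 846] is false
  targets protected branch: yes → true
  has `do-not-merge` label: no → false
  coverage delta ≤ 70.9%: 60.1 ≤ 70.9 is true
  has merge conflicts: no → false
  CODEOWNER approved: yes → true
  lines changed > 2068: 38647 > 2068 is true
  NOT has `do-not-merge` label: no → true
Combine:
[1.1.1] false OR true OR false = true
[1.1.2] false OR false OR false = false
[1.1.3.1.1.1] true AND false = false
[1.1.3.1.1] NOT false = true
[1.1.3.1] NOT true = false
[1.1.3] NOT false = true
[1.1] true OR false OR true = true
[1] NOT true = false
[2.1.1.1] exactly-one(true, false) = true
[2.1.1.2] true AND true = true
[2.1.1] true → true = true
[2.1.2] exactly-one(true, false, true) = false
[2.1] true OR false = true
[2] NOT true = false
[root] false OR false = false
Overall: false → blocked

Blocked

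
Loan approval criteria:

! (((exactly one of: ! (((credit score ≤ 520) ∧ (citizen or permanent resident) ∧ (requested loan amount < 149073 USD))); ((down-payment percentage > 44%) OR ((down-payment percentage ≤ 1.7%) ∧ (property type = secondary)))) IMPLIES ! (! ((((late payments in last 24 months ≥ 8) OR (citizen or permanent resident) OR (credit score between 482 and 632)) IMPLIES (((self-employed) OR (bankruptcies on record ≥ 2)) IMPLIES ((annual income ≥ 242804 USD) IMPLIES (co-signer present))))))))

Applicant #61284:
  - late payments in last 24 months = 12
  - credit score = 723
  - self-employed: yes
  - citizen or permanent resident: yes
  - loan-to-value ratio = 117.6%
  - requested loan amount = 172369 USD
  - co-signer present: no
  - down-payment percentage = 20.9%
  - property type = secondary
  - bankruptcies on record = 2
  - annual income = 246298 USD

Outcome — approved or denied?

Atomic conditions:
  credit score ≤ 520: 723 ≤ 520 is false
  citizen or permanent resident: yes → true
  requested loan amount < 149073 USD: 172369 < 149073 is false
  down-payment percentage > 44%: 20.9 > 44 is false
  down-payment percentage ≤ 1.7%: 20.9 ≤ 1.7 is false
  property type = secondary: secondary == secondary is true
  late payments in last 24 months ≥ 8: 12 ≥ 8 is true
  credit score between 482 and 632: 723 in [482, 632] is false
  self-employed: yes → true
  bankruptcies on record ≥ 2: 2 ≥ 2 is true
  annual income ≥ 242804 USD: 246298 ≥ 242804 is true
  co-signer present: no → false
Combine:
[1.1.1.1] false AND true AND false = false
[1.1.1] NOT false = true
[1.1.2.2] false AND true = false
[1.1.2] false OR false = false
[1.1] exactly-one(true, false) = true
[1.2.1.1.1] true OR true OR false = true
[1.2.1.1.2.1] true OR true = true
[1.2.1.1.2.2] true → false = false
[1.2.1.1.2] true → false = false
[1.2.1.1] true → false = false
[1.2.1] NOT false = true
[1.2] NOT true = false
[1] true → false = false
[root] NOT false = true
Overall: true → approved

Approved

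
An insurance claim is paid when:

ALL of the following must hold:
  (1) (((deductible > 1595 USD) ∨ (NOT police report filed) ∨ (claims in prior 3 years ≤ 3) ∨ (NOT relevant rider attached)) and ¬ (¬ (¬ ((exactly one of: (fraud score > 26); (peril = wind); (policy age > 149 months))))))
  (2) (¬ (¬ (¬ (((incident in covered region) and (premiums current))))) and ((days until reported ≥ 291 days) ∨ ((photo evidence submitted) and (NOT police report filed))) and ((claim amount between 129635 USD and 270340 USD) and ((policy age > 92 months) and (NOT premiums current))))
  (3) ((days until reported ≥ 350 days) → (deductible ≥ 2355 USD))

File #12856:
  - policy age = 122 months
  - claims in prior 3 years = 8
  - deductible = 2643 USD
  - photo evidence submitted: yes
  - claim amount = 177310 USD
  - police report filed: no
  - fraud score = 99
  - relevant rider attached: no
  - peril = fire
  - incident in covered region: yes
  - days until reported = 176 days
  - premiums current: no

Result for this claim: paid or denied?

Denied

Atomic conditions:
  deductible > 1595 USD: 2643 > 1595 is true
  NOT police report filed: no → true
  claims in prior 3 years ≤ 3: 8 ≤ 3 is false
  NOT relevant rider attached: no → true
  fraud score > 26: 99 > 26 is true
  peril = wind: fire == wind is false
  policy age > 149 months: 122 > 149 is false
  incident in covered region: yes → true
  premiums current: no → false
  days until reported ≥ 291 days: 176 ≥ 291 is false
  photo evidence submitted: yes → true
  claim amount between 129635 USD and 270340 USD: 177310 in [129635, 270340] is true
  policy age > 92 months: 122 > 92 is true
  NOT premiums current: no → true
  days until reported ≥ 350 days: 176 ≥ 350 is false
  deductible ≥ 2355 USD: 2643 ≥ 2355 is true
Combine:
[1.1] true OR true OR false OR true = true
[1.2.1.1.1] exactly-one(true, false, false) = true
[1.2.1.1] NOT true = false
[1.2.1] NOT false = true
[1.2] NOT true = false
[1] true AND false = false
[2.1.1.1.1] true AND false = false
[2.1.1.1] NOT false = true
[2.1.1] NOT true = false
[2.1] NOT false = true
[2.2.2] true AND true = true
[2.2] false OR true = true
[2.3.2] true AND true = true
[2.3] true AND true = true
[2] true AND true AND true = true
[3] false → true (antecedent false ⇒ implication holds) = true
[root] false AND true AND true = false
Overall: false → denied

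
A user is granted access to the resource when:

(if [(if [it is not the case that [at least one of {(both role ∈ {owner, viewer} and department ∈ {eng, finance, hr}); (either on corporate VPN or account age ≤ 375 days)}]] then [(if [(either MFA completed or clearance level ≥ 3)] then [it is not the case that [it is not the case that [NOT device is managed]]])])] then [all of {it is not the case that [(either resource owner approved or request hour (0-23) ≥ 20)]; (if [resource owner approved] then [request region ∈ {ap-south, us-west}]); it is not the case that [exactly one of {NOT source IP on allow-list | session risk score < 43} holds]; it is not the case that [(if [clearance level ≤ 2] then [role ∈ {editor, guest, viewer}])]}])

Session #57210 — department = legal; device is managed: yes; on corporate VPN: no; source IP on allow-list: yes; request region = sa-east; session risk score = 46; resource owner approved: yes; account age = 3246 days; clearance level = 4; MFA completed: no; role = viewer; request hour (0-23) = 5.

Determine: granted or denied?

Granted

Atomic conditions:
  role ∈ {owner, viewer}: viewer is in the set → true
  department ∈ {eng, finance, hr}: legal is not in the set → false
  on corporate VPN: no → false
  account age ≤ 375 days: 3246 ≤ 375 is false
  MFA completed: no → false
  clearance level ≥ 3: 4 ≥ 3 is true
  NOT device is managed: yes → false
  resource owner approved: yes → true
  request hour (0-23) ≥ 20: 5 ≥ 20 is false
  request region ∈ {ap-south, us-west}: sa-east is not in the set → false
  NOT source IP on allow-list: yes → false
  session risk score < 43: 46 < 43 is false
  clearance level ≤ 2: 4 ≤ 2 is false
  role ∈ {editor, guest, viewer}: viewer is in the set → true
Combine:
[1.1.1.1] true AND false = false
[1.1.1.2] false OR false = false
[1.1.1] false OR false = false
[1.1] NOT false = true
[1.2.1] false OR true = true
[1.2.2.1] NOT false = true
[1.2.2] NOT true = false
[1.2] true → false = false
[1] true → false = false
[2.1.1] true OR false = true
[2.1] NOT true = false
[2.2] true → false = false
[2.3.1] exactly-one(false, false) = false
[2.3] NOT false = true
[2.4.1] false → true (antecedent false ⇒ implication holds) = true
[2.4] NOT true = false
[2] false AND false AND true AND false = false
[root] false → false (antecedent false ⇒ implication holds) = true
Overall: true → granted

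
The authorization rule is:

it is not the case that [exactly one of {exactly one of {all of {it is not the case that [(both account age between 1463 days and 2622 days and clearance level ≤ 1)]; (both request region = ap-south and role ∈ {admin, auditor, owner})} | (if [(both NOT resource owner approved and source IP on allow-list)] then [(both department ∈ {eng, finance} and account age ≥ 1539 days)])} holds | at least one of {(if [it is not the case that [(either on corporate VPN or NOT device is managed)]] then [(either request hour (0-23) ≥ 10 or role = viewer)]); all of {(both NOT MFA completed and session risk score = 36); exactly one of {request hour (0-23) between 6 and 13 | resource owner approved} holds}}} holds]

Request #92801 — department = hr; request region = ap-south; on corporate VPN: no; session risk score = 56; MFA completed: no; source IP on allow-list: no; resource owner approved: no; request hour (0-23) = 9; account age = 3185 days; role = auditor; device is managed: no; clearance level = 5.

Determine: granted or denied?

Denied

Atomic conditions:
  account age between 1463 days and 2622 days: 3185 in [1463, 2622] is false
  clearance level ≤ 1: 5 ≤ 1 is false
  request region = ap-south: ap-south == ap-south is true
  role ∈ {admin, auditor, owner}: auditor is in the set → true
  NOT resource owner approved: no → true
  source IP on allow-list: no → false
  department ∈ {eng, finance}: hr is not in the set → false
  account age ≥ 1539 days: 3185 ≥ 1539 is true
  on corporate VPN: no → false
  NOT device is managed: no → true
  request hour (0-23) ≥ 10: 9 ≥ 10 is false
  role = viewer: auditor == viewer is false
  NOT MFA completed: no → true
  session risk score = 36: 56 == 36 is false
  request hour (0-23) between 6 and 13: 9 in [6, 13] is true
  resource owner approved: no → false
Combine:
[1.1.1.1.1] false AND false = false
[1.1.1.1] NOT false = true
[1.1.1.2] true AND true = true
[1.1.1] true AND true = true
[1.1.2.1] true AND false = false
[1.1.2.2] false AND true = false
[1.1.2] false → false (antecedent false ⇒ implication holds) = true
[1.1] exactly-one(true, true) = false
[1.2.1.1.1] false OR true = true
[1.2.1.1] NOT true = false
[1.2.1.2] false OR false = false
[1.2.1] false → false (antecedent false ⇒ implication holds) = true
[1.2.2.1] true AND false = false
[1.2.2.2] exactly-one(true, false) = true
[1.2.2] false AND true = false
[1.2] true OR false = true
[1] exactly-one(false, true) = true
[root] NOT true = false
Overall: false → denied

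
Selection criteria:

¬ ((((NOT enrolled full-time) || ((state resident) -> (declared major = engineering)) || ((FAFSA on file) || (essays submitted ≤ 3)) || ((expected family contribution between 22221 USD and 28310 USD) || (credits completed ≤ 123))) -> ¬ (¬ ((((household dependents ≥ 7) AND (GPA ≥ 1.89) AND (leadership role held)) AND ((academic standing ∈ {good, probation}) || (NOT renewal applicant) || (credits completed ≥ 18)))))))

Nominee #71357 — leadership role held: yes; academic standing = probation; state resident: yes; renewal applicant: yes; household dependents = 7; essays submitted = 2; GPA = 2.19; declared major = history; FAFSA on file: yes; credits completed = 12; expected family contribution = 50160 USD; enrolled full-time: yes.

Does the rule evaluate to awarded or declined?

Atomic conditions:
  NOT enrolled full-time: yes → false
  state resident: yes → true
  declared major = engineering: history == engineering is false
  FAFSA on file: yes → true
  essays submitted ≤ 3: 2 ≤ 3 is true
  expected family contribution between 22221 USD and 28310 USD: 50160 in [22221, 28310] is false
  credits completed ≤ 123: 12 ≤ 123 is true
  household dependents ≥ 7: 7 ≥ 7 is true
  GPA ≥ 1.89: 2.19 ≥ 1.89 is true
  leadership role held: yes → true
  academic standing ∈ {good, probation}: probation is in the set → true
  NOT renewal applicant: yes → false
  credits completed ≥ 18: 12 ≥ 18 is false
Combine:
[1.1.2] true → false = false
[1.1.3] true OR true = true
[1.1.4] false OR true = true
[1.1] false OR false OR true OR true = true
[1.2.1.1.1] true AND true AND true = true
[1.2.1.1.2] true OR false OR false = true
[1.2.1.1] true AND true = true
[1.2.1] NOT true = false
[1.2] NOT false = true
[1] true → true = true
[root] NOT true = false
Overall: false → declined

Declined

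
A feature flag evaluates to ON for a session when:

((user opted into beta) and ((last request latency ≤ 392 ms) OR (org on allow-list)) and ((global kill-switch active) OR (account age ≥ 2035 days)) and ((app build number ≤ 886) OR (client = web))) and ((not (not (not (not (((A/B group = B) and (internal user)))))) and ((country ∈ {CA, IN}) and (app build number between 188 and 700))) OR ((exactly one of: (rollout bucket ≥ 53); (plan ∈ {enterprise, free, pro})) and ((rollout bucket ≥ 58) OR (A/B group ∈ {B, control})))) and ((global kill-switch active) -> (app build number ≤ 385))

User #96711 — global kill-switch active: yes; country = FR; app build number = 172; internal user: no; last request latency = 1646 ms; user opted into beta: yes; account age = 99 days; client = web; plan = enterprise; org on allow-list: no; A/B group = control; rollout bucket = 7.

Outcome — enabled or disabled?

Disabled

Atomic conditions:
  user opted into beta: yes → true
  last request latency ≤ 392 ms: 1646 ≤ 392 is false
  org on allow-list: no → false
  global kill-switch active: yes → true
  account age ≥ 2035 days: 99 ≥ 2035 is false
  app build number ≤ 886: 172 ≤ 886 is true
  client = web: web == web is true
  A/B group = B: control == B is false
  internal user: no → false
  country ∈ {CA, IN}: FR is not in the set → false
  app build number between 188 and 700: 172 in [188, 700] is false
  rollout bucket ≥ 53: 7 ≥ 53 is false
  plan ∈ {enterprise, free, pro}: enterprise is in the set → true
  rollout bucket ≥ 58: 7 ≥ 58 is false
  A/B group ∈ {B, control}: control is in the set → true
  app build number ≤ 385: 172 ≤ 385 is true
Combine:
[1.2] false OR false = false
[1.3] true OR false = true
[1.4] true OR true = true
[1] true AND false AND true AND true = false
[2.1.1.1.1.1.1] false AND false = false
[2.1.1.1.1.1] NOT false = true
[2.1.1.1.1] NOT true = false
[2.1.1.1] NOT false = true
[2.1.1] NOT true = false
[2.1.2] false AND false = false
[2.1] false AND false = false
[2.2.1] exactly-one(false, true) = true
[2.2.2] false OR true = true
[2.2] true AND true = true
[2] false OR true = true
[3] true → true = true
[root] false AND true AND true = false
Overall: false → disabled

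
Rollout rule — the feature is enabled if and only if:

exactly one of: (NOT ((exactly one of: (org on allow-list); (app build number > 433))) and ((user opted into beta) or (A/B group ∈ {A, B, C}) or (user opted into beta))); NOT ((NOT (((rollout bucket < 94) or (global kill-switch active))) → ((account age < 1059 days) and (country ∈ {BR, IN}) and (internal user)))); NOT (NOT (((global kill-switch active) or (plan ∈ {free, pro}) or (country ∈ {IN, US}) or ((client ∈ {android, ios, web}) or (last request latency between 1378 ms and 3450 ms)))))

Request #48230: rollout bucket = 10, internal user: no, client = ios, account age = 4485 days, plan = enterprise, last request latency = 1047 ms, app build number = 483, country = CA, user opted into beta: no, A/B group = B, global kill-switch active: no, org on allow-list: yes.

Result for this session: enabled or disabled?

Disabled

Atomic conditions:
  org on allow-list: yes → true
  app build number > 433: 483 > 433 is true
  user opted into beta: no → false
  A/B group ∈ {A, B, C}: B is in the set → true
  rollout bucket < 94: 10 < 94 is true
  global kill-switch active: no → false
  account age < 1059 days: 4485 < 1059 is false
  country ∈ {BR, IN}: CA is not in the set → false
  internal user: no → false
  plan ∈ {free, pro}: enterprise is not in the set → false
  country ∈ {IN, US}: CA is not in the set → false
  client ∈ {android, ios, web}: ios is in the set → true
  last request latency between 1378 ms and 3450 ms: 1047 in [1378, 3450] is false
Combine:
[1.1.1] exactly-one(true, true) = false
[1.1] NOT false = true
[1.2] false OR true OR false = true
[1] true AND true = true
[2.1.1.1] true OR false = true
[2.1.1] NOT true = false
[2.1.2] false AND false AND false = false
[2.1] false → false (antecedent false ⇒ implication holds) = true
[2] NOT true = false
[3.1.1.4] true OR false = true
[3.1.1] false OR false OR false OR true = true
[3.1] NOT true = false
[3] NOT false = true
[root] exactly-one(true, false, true) = false
Overall: false → disabled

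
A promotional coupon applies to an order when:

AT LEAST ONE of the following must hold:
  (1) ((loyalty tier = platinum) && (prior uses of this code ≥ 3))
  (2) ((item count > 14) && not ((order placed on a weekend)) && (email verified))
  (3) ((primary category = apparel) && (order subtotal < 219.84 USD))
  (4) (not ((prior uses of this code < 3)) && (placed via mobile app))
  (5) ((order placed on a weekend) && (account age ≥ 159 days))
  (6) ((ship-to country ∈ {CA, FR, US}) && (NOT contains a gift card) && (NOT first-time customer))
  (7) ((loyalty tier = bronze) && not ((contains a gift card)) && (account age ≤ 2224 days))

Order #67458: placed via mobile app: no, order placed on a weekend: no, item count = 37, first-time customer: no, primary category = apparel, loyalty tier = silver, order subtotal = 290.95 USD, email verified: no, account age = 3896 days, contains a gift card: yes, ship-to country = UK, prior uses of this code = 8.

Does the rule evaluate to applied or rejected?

Atomic conditions:
  loyalty tier = platinum: silver == platinum is false
  prior uses of this code ≥ 3: 8 ≥ 3 is true
  item count > 14: 37 > 14 is true
  order placed on a weekend: no → false
  email verified: no → false
  primary category = apparel: apparel == apparel is true
  order subtotal < 219.84 USD: 290.95 < 219.84 is false
  prior uses of this code < 3: 8 < 3 is false
  placed via mobile app: no → false
  account age ≥ 159 days: 3896 ≥ 159 is true
  ship-to country ∈ {CA, FR, US}: UK is not in the set → false
  NOT contains a gift card: yes → false
  NOT first-time customer: no → true
  loyalty tier = bronze: silver == bronze is false
  contains a gift card: yes → true
  account age ≤ 2224 days: 3896 ≤ 2224 is false
Combine:
[1] false AND true = false
[2.2] NOT false = true
[2] true AND true AND false = false
[3] true AND false = false
[4.1] NOT false = true
[4] true AND false = false
[5] false AND true = false
[6] false AND false AND true = false
[7.2] NOT true = false
[7] false AND false AND false = false
[root] false OR false OR false OR false OR false OR false OR false = false
Overall: false → rejected

Rejected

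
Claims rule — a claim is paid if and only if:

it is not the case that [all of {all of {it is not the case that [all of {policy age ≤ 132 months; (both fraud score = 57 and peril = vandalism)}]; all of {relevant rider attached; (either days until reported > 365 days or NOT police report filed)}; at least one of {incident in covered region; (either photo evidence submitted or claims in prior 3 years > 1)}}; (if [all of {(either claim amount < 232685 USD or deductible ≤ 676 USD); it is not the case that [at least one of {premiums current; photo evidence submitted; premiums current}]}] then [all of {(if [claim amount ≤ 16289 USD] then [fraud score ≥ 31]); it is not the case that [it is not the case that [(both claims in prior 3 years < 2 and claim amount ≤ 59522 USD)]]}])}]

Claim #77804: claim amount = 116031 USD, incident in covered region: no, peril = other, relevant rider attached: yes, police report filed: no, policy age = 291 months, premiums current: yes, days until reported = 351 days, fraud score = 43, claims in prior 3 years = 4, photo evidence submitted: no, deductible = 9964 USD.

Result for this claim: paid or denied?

Denied

Atomic conditions:
  policy age ≤ 132 months: 291 ≤ 132 is false
  fraud score = 57: 43 == 57 is false
  peril = vandalism: other == vandalism is false
  relevant rider attached: yes → true
  days until reported > 365 days: 351 > 365 is false
  NOT police report filed: no → true
  incident in covered region: no → false
  photo evidence submitted: no → false
  claims in prior 3 years > 1: 4 > 1 is true
  claim amount < 232685 USD: 116031 < 232685 is true
  deductible ≤ 676 USD: 9964 ≤ 676 is false
  premiums current: yes → true
  claim amount ≤ 16289 USD: 116031 ≤ 16289 is false
  fraud score ≥ 31: 43 ≥ 31 is true
  claims in prior 3 years < 2: 4 < 2 is false
  claim amount ≤ 59522 USD: 116031 ≤ 59522 is false
Combine:
[1.1.1.1.2] false AND false = false
[1.1.1.1] false AND false = false
[1.1.1] NOT false = true
[1.1.2.2] false OR true = true
[1.1.2] true AND true = true
[1.1.3.2] false OR true = true
[1.1.3] false OR true = true
[1.1] true AND true AND true = true
[1.2.1.1] true OR false = true
[1.2.1.2.1] true OR false OR true = true
[1.2.1.2] NOT true = false
[1.2.1] true AND false = false
[1.2.2.1] false → true (antecedent false ⇒ implication holds) = true
[1.2.2.2.1.1] false AND false = false
[1.2.2.2.1] NOT false = true
[1.2.2.2] NOT true = false
[1.2.2] true AND false = false
[1.2] false → false (antecedent false ⇒ implication holds) = true
[1] true AND true = true
[root] NOT true = false
Overall: false → denied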